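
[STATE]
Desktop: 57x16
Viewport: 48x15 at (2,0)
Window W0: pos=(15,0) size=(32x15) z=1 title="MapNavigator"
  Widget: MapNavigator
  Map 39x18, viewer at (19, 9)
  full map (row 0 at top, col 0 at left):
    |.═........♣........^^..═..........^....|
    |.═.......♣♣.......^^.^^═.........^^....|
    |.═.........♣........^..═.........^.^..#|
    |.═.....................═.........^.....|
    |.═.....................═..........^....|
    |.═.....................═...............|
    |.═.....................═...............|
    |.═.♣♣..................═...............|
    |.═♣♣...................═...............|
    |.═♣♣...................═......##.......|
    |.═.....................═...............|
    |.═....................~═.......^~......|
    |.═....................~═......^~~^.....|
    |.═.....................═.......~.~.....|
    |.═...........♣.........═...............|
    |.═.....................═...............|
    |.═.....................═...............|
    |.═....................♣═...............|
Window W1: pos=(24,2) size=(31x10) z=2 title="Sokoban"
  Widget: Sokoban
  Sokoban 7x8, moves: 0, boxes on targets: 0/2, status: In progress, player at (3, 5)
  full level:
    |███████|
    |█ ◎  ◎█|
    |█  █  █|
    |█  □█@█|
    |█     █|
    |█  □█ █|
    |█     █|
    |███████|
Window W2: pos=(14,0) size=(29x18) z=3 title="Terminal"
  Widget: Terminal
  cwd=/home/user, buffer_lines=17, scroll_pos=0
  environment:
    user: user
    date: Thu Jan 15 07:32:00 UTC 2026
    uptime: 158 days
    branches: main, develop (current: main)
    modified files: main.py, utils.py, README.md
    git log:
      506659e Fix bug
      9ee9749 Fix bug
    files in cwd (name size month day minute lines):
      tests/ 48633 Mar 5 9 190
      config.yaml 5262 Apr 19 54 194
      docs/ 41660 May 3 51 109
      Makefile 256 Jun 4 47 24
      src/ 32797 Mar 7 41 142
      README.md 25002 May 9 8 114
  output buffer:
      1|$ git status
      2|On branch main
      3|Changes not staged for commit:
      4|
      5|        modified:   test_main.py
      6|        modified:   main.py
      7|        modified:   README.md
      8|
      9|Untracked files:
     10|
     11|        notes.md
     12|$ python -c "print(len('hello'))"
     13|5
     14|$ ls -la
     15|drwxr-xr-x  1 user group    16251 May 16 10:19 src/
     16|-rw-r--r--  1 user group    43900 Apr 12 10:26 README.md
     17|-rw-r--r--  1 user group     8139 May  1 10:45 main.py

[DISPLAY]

            ┏━━━━━━━━━━━━━━━━━━━━━━━━━━━┓━━━┓   
            ┃ Terminal                  ┃   ┃   
            ┠───────────────────────────┨━━━━━━━
            ┃$ git status               ┃       
            ┃On branch main             ┃───────
            ┃Changes not staged for comm┃       
            ┃                           ┃       
            ┃        modified:   test_ma┃       
            ┃        modified:   main.py┃       
            ┃        modified:   README.┃       
            ┃                           ┃       
            ┃Untracked files:           ┃━━━━━━━
            ┃                           ┃~.~┃   
            ┃        notes.md           ┃...┃   
            ┃$ python -c "print(len('hel┃━━━┛   


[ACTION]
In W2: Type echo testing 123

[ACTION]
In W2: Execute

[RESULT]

            ┏━━━━━━━━━━━━━━━━━━━━━━━━━━━┓━━━┓   
            ┃ Terminal                  ┃   ┃   
            ┠───────────────────────────┨━━━━━━━
            ┃        modified:   README.┃       
            ┃                           ┃───────
            ┃Untracked files:           ┃       
            ┃                           ┃       
            ┃        notes.md           ┃       
            ┃$ python -c "print(len('hel┃       
            ┃5                          ┃       
            ┃$ ls -la                   ┃       
            ┃drwxr-xr-x  1 user group   ┃━━━━━━━
            ┃-rw-r--r--  1 user group   ┃~.~┃   
            ┃-rw-r--r--  1 user group   ┃...┃   
            ┃$ echo testing 123         ┃━━━┛   


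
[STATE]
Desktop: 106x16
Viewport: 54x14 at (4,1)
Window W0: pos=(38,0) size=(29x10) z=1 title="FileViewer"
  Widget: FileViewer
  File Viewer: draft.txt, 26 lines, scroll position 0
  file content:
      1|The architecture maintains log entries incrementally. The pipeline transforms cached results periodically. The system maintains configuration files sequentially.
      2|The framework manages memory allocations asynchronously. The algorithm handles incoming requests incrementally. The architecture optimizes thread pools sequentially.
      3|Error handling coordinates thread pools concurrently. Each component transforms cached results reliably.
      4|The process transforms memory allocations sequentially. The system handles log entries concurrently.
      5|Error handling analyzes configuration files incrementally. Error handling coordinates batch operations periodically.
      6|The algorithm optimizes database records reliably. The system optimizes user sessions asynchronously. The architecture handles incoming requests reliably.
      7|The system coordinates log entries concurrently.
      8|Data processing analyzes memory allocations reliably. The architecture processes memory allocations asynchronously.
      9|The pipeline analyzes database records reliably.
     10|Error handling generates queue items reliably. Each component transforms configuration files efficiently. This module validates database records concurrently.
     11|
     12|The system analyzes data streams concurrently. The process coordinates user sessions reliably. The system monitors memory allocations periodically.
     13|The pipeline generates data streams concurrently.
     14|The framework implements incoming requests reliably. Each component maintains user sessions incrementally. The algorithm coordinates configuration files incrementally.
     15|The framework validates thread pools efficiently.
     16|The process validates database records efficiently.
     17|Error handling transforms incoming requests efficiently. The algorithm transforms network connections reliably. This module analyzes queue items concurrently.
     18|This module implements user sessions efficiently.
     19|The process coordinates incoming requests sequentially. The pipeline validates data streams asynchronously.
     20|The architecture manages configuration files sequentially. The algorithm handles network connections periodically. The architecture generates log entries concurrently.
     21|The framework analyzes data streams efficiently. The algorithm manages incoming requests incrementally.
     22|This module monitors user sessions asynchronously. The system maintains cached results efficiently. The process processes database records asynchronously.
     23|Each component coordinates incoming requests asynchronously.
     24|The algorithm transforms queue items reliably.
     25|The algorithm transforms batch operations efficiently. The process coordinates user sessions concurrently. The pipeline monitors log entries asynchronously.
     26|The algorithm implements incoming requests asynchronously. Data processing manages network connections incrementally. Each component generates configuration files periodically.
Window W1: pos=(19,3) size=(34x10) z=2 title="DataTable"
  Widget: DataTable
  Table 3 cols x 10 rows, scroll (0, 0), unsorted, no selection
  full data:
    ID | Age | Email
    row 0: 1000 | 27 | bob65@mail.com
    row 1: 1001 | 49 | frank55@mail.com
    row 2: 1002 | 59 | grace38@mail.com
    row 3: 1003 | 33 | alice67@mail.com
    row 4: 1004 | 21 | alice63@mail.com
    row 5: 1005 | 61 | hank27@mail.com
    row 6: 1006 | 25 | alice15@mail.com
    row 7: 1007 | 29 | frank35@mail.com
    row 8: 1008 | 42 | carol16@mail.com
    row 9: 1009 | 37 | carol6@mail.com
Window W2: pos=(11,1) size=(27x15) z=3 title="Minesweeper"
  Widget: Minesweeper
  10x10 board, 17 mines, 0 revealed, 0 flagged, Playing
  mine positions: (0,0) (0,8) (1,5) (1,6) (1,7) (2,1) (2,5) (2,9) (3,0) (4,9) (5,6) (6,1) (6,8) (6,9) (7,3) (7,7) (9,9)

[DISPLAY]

       ┏━━━━━━━━━━━━━━━━━━━━━━━━━┓┃ FileViewer        
       ┃ Minesweeper             ┃┠───────────────────
       ┠─────────────────────────┨━━━━━━━━━━━━━━┓re ma
       ┃■■■■■■■■■■               ┃              ┃manag
       ┃■■■■■■■■■■               ┃──────────────┨ coor
       ┃■■■■■■■■■■               ┃              ┃ansfo
       ┃■■■■■■■■■■               ┃───────       ┃ anal
       ┃■■■■■■■■■■               ┃l.com         ┃optim
       ┃■■■■■■■■■■               ┃ail.com       ┃━━━━━
       ┃■■■■■■■■■■               ┃ail.com       ┃     
       ┃■■■■■■■■■■               ┃ail.com       ┃     
       ┃■■■■■■■■■■               ┃━━━━━━━━━━━━━━┛     
       ┃■■■■■■■■■■               ┃                    
       ┃                         ┃                    


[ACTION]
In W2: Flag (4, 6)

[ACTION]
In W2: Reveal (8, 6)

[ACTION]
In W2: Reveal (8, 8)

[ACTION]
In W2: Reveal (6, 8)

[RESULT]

       ┏━━━━━━━━━━━━━━━━━━━━━━━━━┓┃ FileViewer        
       ┃ Minesweeper             ┃┠───────────────────
       ┠─────────────────────────┨━━━━━━━━━━━━━━┓re ma
       ┃✹■■■■■■■✹■               ┃              ┃manag
       ┃■■■■■✹✹✹■■               ┃──────────────┨ coor
       ┃■✹■■■✹■■■✹               ┃              ┃ansfo
       ┃✹■■■■■■■■■               ┃───────       ┃ anal
       ┃■■■■■■⚑■■✹               ┃l.com         ┃optim
       ┃■■■■■■✹■■■               ┃ail.com       ┃━━━━━
       ┃■✹■■■■■■✹✹               ┃ail.com       ┃     
       ┃■■■✹■■■✹■■               ┃ail.com       ┃     
       ┃■■■■■■1■2■               ┃━━━━━━━━━━━━━━┛     
       ┃■■■■■■■■■✹               ┃                    
       ┃                         ┃                    


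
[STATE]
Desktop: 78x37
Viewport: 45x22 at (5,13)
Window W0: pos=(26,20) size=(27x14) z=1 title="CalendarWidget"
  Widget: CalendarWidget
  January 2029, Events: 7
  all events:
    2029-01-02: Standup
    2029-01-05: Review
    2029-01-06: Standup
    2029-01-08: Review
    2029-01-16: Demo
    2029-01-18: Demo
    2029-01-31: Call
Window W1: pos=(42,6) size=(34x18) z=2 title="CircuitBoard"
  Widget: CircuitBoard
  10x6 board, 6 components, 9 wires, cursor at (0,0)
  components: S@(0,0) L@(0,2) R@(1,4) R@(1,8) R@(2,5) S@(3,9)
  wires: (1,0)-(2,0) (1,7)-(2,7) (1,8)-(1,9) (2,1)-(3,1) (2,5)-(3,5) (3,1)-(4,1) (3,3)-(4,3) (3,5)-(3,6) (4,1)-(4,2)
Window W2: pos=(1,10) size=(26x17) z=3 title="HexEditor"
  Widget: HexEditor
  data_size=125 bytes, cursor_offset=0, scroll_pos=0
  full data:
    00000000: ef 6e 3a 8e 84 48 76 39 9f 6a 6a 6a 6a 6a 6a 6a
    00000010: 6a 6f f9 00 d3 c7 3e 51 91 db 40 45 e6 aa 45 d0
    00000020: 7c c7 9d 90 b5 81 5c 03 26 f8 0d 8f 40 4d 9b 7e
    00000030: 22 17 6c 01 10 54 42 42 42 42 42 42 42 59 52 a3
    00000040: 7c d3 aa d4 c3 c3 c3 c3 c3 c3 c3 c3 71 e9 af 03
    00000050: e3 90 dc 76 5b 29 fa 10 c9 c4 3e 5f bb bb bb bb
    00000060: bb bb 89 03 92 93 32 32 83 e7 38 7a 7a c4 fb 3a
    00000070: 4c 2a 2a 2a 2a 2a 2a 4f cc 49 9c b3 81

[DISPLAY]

00000  EF 6e 3a 8e 84┃               ┃    │  
00010  6a 6f f9 00 d3┃               ┃2   ·  
00020  7c c7 9d 90 b5┃               ┃       
00030  22 17 6c 01 10┃               ┃3      
00040  7c d3 aa d4 c3┃               ┃       
00050  e3 90 dc 76 5b┃               ┃4      
00060  bb bb 89 03 92┃               ┃       
00070  4c 2a 2a 2a 2a┃━━━━━━━━━━━━━━━┃5      
                     ┃ CalendarWidget┃Cursor:
                     ┃───────────────┃       
                     ┃       January ┗━━━━━━━
                     ┃Mo Tu We Th Fr Sa Su   
                     ┃ 1  2*  3  4  5*  6*  7
━━━━━━━━━━━━━━━━━━━━━┛ 8*  9 10 11 12 13 14  
                     ┃15 16* 17 18* 19 20 21 
                     ┃22 23 24 25 26 27 28   
                     ┃29 30 31*              
                     ┃                       
                     ┃                       
                     ┃                       
                     ┗━━━━━━━━━━━━━━━━━━━━━━━
                                             


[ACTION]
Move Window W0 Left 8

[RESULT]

00000  EF 6e 3a 8e 84┃               ┃    │  
00010  6a 6f f9 00 d3┃               ┃2   ·  
00020  7c c7 9d 90 b5┃               ┃       
00030  22 17 6c 01 10┃               ┃3      
00040  7c d3 aa d4 c3┃               ┃       
00050  e3 90 dc 76 5b┃               ┃4      
00060  bb bb 89 03 92┃               ┃       
00070  4c 2a 2a 2a 2a┃━━━━━━━━━━━━━━━┃5      
                     ┃rWidget        ┃Cursor:
                     ┃───────────────┃       
                     ┃anuary 2029    ┗━━━━━━━
                     ┃ Th Fr Sa Su     ┃     
                     ┃3  4  5*  6*  7  ┃     
━━━━━━━━━━━━━━━━━━━━━┛0 11 12 13 14    ┃     
             ┃15 16* 17 18* 19 20 21   ┃     
             ┃22 23 24 25 26 27 28     ┃     
             ┃29 30 31*                ┃     
             ┃                         ┃     
             ┃                         ┃     
             ┃                         ┃     
             ┗━━━━━━━━━━━━━━━━━━━━━━━━━┛     
                                             


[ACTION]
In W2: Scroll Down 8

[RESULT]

00070  4c 2a 2a 2a 2a┃               ┃    │  
                     ┃               ┃2   ·  
                     ┃               ┃       
                     ┃               ┃3      
                     ┃               ┃       
                     ┃               ┃4      
                     ┃               ┃       
                     ┃━━━━━━━━━━━━━━━┃5      
                     ┃rWidget        ┃Cursor:
                     ┃───────────────┃       
                     ┃anuary 2029    ┗━━━━━━━
                     ┃ Th Fr Sa Su     ┃     
                     ┃3  4  5*  6*  7  ┃     
━━━━━━━━━━━━━━━━━━━━━┛0 11 12 13 14    ┃     
             ┃15 16* 17 18* 19 20 21   ┃     
             ┃22 23 24 25 26 27 28     ┃     
             ┃29 30 31*                ┃     
             ┃                         ┃     
             ┃                         ┃     
             ┃                         ┃     
             ┗━━━━━━━━━━━━━━━━━━━━━━━━━┛     
                                             


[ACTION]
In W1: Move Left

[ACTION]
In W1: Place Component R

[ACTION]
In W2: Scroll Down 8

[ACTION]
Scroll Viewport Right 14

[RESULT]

a 2a 2a┃               ┃    │                
       ┃               ┃2   ·   ·            
       ┃               ┃        │            
       ┃               ┃3       ·       ·    
       ┃               ┃        │       │    
       ┃               ┃4       · ─ ·   ·    
       ┃               ┃                     
       ┃━━━━━━━━━━━━━━━┃5                    
       ┃rWidget        ┃Cursor: (0,0)        
       ┃───────────────┃                     
       ┃anuary 2029    ┗━━━━━━━━━━━━━━━━━━━━━
       ┃ Th Fr Sa Su     ┃                   
       ┃3  4  5*  6*  7  ┃                   
━━━━━━━┛0 11 12 13 14    ┃                   
15 16* 17 18* 19 20 21   ┃                   
22 23 24 25 26 27 28     ┃                   
29 30 31*                ┃                   
                         ┃                   
                         ┃                   
                         ┃                   
━━━━━━━━━━━━━━━━━━━━━━━━━┛                   
                                             


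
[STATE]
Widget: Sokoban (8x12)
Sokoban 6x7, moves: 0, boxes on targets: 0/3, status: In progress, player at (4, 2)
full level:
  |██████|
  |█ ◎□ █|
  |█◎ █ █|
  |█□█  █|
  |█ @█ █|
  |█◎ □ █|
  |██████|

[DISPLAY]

██████  
█ ◎□ █  
█◎ █ █  
█□█  █  
█ @█ █  
█◎ □ █  
██████  
Moves: 0
        
        
        
        


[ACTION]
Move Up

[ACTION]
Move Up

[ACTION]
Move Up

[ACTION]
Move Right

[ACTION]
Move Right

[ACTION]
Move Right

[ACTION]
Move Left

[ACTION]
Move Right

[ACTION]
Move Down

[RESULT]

██████  
█ ◎□ █  
█◎ █ █  
█□█  █  
█  █ █  
█◎@□ █  
██████  
Moves: 3
        
        
        
        


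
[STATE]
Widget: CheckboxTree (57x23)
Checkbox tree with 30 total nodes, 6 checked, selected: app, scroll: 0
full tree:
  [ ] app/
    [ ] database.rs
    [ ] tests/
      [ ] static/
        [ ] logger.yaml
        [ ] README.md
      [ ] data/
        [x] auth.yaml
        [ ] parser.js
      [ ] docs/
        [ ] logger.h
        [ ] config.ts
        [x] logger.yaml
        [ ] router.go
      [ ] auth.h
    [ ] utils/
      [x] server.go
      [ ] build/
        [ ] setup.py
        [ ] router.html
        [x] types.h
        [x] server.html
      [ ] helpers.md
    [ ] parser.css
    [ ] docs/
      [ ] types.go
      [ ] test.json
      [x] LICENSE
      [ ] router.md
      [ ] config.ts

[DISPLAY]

>[-] app/                                                
   [ ] database.rs                                       
   [-] tests/                                            
     [ ] static/                                         
       [ ] logger.yaml                                   
       [ ] README.md                                     
     [-] data/                                           
       [x] auth.yaml                                     
       [ ] parser.js                                     
     [-] docs/                                           
       [ ] logger.h                                      
       [ ] config.ts                                     
       [x] logger.yaml                                   
       [ ] router.go                                     
     [ ] auth.h                                          
   [-] utils/                                            
     [x] server.go                                       
     [-] build/                                          
       [ ] setup.py                                      
       [ ] router.html                                   
       [x] types.h                                       
       [x] server.html                                   
     [ ] helpers.md                                      


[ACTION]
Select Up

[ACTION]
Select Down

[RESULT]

 [-] app/                                                
>  [ ] database.rs                                       
   [-] tests/                                            
     [ ] static/                                         
       [ ] logger.yaml                                   
       [ ] README.md                                     
     [-] data/                                           
       [x] auth.yaml                                     
       [ ] parser.js                                     
     [-] docs/                                           
       [ ] logger.h                                      
       [ ] config.ts                                     
       [x] logger.yaml                                   
       [ ] router.go                                     
     [ ] auth.h                                          
   [-] utils/                                            
     [x] server.go                                       
     [-] build/                                          
       [ ] setup.py                                      
       [ ] router.html                                   
       [x] types.h                                       
       [x] server.html                                   
     [ ] helpers.md                                      


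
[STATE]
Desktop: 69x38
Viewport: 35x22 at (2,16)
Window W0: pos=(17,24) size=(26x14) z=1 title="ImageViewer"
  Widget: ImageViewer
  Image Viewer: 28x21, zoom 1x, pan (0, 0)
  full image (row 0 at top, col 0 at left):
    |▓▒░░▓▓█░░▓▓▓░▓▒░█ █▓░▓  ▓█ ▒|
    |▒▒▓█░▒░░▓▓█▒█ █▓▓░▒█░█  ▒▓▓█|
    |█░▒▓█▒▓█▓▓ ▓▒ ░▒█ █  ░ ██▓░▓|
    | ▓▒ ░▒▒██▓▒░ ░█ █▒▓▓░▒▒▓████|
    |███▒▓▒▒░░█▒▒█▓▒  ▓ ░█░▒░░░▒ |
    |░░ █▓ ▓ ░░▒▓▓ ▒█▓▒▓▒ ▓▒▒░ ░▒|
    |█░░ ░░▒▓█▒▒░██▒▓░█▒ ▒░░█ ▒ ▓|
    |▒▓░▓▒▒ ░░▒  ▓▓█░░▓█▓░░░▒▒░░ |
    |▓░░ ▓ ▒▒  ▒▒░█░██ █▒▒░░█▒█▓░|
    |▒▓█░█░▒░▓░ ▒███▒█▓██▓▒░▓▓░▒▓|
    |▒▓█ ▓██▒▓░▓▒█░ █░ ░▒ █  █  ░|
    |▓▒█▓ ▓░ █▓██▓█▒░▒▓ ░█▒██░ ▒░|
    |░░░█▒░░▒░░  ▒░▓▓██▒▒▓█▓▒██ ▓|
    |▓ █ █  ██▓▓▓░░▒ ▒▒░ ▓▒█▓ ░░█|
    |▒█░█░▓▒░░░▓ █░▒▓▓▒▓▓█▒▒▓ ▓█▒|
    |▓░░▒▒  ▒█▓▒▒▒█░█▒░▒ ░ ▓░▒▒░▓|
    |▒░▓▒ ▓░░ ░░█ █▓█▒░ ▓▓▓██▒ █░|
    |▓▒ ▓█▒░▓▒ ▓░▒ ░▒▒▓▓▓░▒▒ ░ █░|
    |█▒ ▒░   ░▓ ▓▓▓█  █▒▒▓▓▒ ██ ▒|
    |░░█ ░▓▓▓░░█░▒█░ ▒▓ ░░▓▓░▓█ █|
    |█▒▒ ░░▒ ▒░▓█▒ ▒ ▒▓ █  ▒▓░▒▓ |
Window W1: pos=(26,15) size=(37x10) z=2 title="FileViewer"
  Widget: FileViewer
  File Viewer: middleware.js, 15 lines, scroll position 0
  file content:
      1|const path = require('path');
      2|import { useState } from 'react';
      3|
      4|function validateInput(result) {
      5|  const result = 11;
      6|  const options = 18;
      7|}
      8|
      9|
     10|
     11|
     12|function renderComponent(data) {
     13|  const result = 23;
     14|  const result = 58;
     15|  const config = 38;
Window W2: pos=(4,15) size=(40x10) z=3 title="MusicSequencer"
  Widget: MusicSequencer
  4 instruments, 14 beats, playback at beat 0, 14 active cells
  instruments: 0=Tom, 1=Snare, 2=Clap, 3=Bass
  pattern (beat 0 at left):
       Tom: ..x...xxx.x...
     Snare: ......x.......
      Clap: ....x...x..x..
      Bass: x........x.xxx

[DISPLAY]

  ┃ MusicSequencer                 
  ┠────────────────────────────────
  ┃      ▼1234567890123            
  ┃   Tom··█···███·█···            
  ┃ Snare······█·······            
  ┃  Clap····█···█··█··            
  ┃  Bass█········█·███            
  ┃                                
  ┗━━━━━━━━━━━━━━━━━━━━━━━━━━━━━━━━
               ┃ ImageViewer       
               ┠───────────────────
               ┃▓▒░░▓▓█░░▓▓▓░▓▒░█ █
               ┃▒▒▓█░▒░░▓▓█▒█ █▓▓░▒
               ┃█░▒▓█▒▓█▓▓ ▓▒ ░▒█ █
               ┃ ▓▒ ░▒▒██▓▒░ ░█ █▒▓
               ┃███▒▓▒▒░░█▒▒█▓▒  ▓ 
               ┃░░ █▓ ▓ ░░▒▓▓ ▒█▓▒▓
               ┃█░░ ░░▒▓█▒▒░██▒▓░█▒
               ┃▒▓░▓▒▒ ░░▒  ▓▓█░░▓█
               ┃▓░░ ▓ ▒▒  ▒▒░█░██ █
               ┃▒▓█░█░▒░▓░ ▒███▒█▓█
               ┗━━━━━━━━━━━━━━━━━━━


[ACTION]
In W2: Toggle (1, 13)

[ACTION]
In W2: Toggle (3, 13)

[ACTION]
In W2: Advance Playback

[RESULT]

  ┃ MusicSequencer                 
  ┠────────────────────────────────
  ┃      0▼234567890123            
  ┃   Tom··█···███·█···            
  ┃ Snare······█······█            
  ┃  Clap····█···█··█··            
  ┃  Bass█········█·██·            
  ┃                                
  ┗━━━━━━━━━━━━━━━━━━━━━━━━━━━━━━━━
               ┃ ImageViewer       
               ┠───────────────────
               ┃▓▒░░▓▓█░░▓▓▓░▓▒░█ █
               ┃▒▒▓█░▒░░▓▓█▒█ █▓▓░▒
               ┃█░▒▓█▒▓█▓▓ ▓▒ ░▒█ █
               ┃ ▓▒ ░▒▒██▓▒░ ░█ █▒▓
               ┃███▒▓▒▒░░█▒▒█▓▒  ▓ 
               ┃░░ █▓ ▓ ░░▒▓▓ ▒█▓▒▓
               ┃█░░ ░░▒▓█▒▒░██▒▓░█▒
               ┃▒▓░▓▒▒ ░░▒  ▓▓█░░▓█
               ┃▓░░ ▓ ▒▒  ▒▒░█░██ █
               ┃▒▓█░█░▒░▓░ ▒███▒█▓█
               ┗━━━━━━━━━━━━━━━━━━━


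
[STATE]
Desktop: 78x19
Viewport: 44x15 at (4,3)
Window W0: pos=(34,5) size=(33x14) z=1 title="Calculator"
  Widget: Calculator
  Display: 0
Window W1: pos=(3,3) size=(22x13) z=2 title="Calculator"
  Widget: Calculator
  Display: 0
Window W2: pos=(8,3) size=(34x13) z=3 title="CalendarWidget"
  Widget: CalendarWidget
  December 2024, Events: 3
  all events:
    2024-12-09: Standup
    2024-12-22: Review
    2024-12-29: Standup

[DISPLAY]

━━━━┏━━━━━━━━━━━━━━━━━━━━━━━━━━━━━━━━┓      
 Cal┃ CalendarWidget                 ┃      
────┠────────────────────────────────┨━━━━━━
    ┃         December 2024          ┃ator  
┌───┃Mo Tu We Th Fr Sa Su            ┃──────
│ 7 ┃                   1            ┃      
├───┃ 2  3  4  5  6  7  8            ┃─┬───┬
│ 4 ┃ 9* 10 11 12 13 14 15           ┃ │ 9 │
├───┃16 17 18 19 20 21 22*           ┃─┼───┼
│ 1 ┃23 24 25 26 27 28 29*           ┃ │ 6 │
├───┃30 31                           ┃─┼───┼
│ 0 ┃                                ┃ │ 3 │
━━━━┗━━━━━━━━━━━━━━━━━━━━━━━━━━━━━━━━┛─┼───┼
                              ┃│ 0 │ . │ = │
                              ┃└───┴───┴───┴


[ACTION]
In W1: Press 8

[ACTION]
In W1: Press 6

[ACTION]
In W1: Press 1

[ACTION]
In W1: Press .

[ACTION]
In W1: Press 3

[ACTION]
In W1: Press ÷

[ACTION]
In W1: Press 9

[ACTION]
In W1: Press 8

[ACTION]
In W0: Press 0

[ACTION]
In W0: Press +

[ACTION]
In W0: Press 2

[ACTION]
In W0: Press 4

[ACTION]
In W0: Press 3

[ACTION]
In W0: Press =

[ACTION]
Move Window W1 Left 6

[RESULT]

━━━━┏━━━━━━━━━━━━━━━━━━━━━━━━━━━━━━━━┓      
lcul┃ CalendarWidget                 ┃      
────┠────────────────────────────────┨━━━━━━
    ┃         December 2024          ┃ator  
─┬──┃Mo Tu We Th Fr Sa Su            ┃──────
 │ 8┃                   1            ┃      
─┼──┃ 2  3  4  5  6  7  8            ┃─┬───┬
 │ 5┃ 9* 10 11 12 13 14 15           ┃ │ 9 │
─┼──┃16 17 18 19 20 21 22*           ┃─┼───┼
 │ 2┃23 24 25 26 27 28 29*           ┃ │ 6 │
─┼──┃30 31                           ┃─┼───┼
 │ .┃                                ┃ │ 3 │
━━━━┗━━━━━━━━━━━━━━━━━━━━━━━━━━━━━━━━┛─┼───┼
                              ┃│ 0 │ . │ = │
                              ┃└───┴───┴───┴


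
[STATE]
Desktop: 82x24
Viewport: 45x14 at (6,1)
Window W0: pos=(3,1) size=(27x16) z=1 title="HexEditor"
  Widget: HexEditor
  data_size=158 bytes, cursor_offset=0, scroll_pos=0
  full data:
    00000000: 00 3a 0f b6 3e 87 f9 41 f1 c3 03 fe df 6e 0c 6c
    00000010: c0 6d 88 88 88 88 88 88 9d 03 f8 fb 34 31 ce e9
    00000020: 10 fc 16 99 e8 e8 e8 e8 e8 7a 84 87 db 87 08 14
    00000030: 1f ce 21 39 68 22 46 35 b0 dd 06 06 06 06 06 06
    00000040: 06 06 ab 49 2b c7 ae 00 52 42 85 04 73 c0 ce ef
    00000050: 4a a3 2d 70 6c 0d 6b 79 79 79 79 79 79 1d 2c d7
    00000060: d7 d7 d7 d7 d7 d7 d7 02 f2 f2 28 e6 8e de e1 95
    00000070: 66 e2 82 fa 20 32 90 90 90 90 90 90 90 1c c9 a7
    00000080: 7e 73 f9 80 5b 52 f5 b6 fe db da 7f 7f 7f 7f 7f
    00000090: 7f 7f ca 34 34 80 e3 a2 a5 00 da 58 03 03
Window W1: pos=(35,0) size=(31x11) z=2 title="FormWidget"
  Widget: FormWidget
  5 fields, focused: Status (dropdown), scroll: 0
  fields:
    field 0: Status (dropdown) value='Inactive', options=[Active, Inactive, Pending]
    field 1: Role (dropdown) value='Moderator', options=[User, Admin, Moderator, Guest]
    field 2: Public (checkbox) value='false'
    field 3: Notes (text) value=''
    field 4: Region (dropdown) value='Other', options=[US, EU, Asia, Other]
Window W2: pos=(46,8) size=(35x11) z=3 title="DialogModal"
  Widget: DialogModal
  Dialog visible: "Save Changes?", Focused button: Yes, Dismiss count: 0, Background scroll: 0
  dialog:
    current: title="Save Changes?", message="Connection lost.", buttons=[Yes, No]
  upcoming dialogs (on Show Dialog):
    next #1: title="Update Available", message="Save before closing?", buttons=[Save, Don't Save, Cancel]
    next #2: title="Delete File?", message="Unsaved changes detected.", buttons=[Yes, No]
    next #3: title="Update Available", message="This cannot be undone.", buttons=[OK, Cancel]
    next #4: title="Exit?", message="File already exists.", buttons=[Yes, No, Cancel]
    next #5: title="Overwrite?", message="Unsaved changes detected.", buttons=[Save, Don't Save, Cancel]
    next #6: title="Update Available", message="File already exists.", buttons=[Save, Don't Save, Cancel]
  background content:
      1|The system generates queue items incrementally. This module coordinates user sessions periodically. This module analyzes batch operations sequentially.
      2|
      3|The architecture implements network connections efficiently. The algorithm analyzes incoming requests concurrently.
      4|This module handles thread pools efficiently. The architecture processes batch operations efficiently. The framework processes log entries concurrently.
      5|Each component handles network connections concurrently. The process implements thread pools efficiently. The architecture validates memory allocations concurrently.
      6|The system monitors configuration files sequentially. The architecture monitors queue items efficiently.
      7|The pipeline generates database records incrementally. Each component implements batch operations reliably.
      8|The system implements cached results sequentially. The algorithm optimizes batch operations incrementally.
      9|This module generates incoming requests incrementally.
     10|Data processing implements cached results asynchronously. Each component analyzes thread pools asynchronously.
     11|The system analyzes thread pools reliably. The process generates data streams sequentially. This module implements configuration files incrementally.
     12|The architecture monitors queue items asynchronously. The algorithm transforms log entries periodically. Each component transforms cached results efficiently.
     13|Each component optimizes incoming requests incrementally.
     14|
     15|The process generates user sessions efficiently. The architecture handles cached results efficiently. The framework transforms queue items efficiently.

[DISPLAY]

━━━━━━━━━━━━━━━━━━━━━━━┓     ┃ FormWidget    
exEditor               ┃     ┠───────────────
───────────────────────┨     ┃> Status:     [
000000  00 3a 0f b6 3e ┃     ┃  Role:       [
000010  c0 6d 88 88 88 ┃     ┃  Public:     [
000020  10 fc 16 99 e8 ┃     ┃  Notes:      [
000030  1f ce 21 39 68 ┃     ┃  Region:     [
000040  06 06 ab 49 2b ┃     ┃          ┏━━━━
000050  4a a3 2d 70 6c ┃     ┃          ┃ Dia
000060  d7 d7 d7 d7 d7 ┃     ┗━━━━━━━━━━┠────
000070  66 e2 82 fa 20 ┃                ┃The 
000080  7e 73 f9 80 5b ┃                ┃    
000090  7f 7f ca 34 34 ┃                ┃The 
                       ┃                ┃This


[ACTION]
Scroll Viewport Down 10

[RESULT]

000060  d7 d7 d7 d7 d7 ┃     ┗━━━━━━━━━━┠────
000070  66 e2 82 fa 20 ┃                ┃The 
000080  7e 73 f9 80 5b ┃                ┃    
000090  7f 7f ca 34 34 ┃                ┃The 
                       ┃                ┃This
                       ┃                ┃Each
━━━━━━━━━━━━━━━━━━━━━━━┛                ┃The 
                                        ┃The 
                                        ┗━━━━
                                             
                                             
                                             
                                             
                                             


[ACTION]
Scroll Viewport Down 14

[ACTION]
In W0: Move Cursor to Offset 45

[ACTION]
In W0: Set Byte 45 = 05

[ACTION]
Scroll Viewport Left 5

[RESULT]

  ┃00000060  d7 d7 d7 d7 d7 ┃     ┗━━━━━━━━━━
  ┃00000070  66 e2 82 fa 20 ┃                
  ┃00000080  7e 73 f9 80 5b ┃                
  ┃00000090  7f 7f ca 34 34 ┃                
  ┃                         ┃                
  ┃                         ┃                
  ┗━━━━━━━━━━━━━━━━━━━━━━━━━┛                
                                             
                                             
                                             
                                             
                                             
                                             
                                             


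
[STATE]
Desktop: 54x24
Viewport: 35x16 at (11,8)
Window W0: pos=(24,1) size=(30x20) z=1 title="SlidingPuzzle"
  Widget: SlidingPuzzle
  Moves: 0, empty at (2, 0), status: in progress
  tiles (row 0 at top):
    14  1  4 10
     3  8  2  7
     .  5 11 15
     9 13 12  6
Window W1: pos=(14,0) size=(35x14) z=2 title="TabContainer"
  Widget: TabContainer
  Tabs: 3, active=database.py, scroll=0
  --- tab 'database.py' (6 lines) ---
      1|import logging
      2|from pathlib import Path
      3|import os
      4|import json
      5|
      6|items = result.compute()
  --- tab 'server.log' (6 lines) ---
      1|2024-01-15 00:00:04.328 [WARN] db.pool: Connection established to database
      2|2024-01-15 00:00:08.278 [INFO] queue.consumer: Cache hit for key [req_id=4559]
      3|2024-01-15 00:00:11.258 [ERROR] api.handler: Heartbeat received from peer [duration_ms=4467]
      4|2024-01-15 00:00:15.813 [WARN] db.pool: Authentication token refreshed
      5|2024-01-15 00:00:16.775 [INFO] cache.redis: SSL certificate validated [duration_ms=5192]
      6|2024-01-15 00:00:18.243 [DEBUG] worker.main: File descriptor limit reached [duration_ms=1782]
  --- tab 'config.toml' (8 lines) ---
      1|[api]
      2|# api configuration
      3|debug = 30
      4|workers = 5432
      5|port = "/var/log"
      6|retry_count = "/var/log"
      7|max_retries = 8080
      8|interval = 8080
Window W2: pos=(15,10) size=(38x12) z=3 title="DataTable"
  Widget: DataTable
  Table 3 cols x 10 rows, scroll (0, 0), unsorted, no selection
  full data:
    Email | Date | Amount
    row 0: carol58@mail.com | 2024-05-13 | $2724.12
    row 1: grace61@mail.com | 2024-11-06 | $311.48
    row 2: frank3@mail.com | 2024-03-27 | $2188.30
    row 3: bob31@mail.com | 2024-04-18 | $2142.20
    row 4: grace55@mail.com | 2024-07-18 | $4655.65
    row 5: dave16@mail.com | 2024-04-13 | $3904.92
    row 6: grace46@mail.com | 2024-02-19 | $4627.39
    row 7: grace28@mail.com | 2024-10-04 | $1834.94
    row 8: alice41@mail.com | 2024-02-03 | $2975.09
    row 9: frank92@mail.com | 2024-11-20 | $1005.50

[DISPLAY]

   ┃import json                    
   ┃                               
   ┃┏━━━━━━━━━━━━━━━━━━━━━━━━━━━━━━
   ┃┃ DataTable                    
   ┃┠──────────────────────────────
   ┗┃Email           │Date      │Am
    ┃────────────────┼──────────┼──
    ┃carol58@mail.com│2024-05-13│$2
    ┃grace61@mail.com│2024-11-06│$3
    ┃frank3@mail.com │2024-03-27│$2
    ┃bob31@mail.com  │2024-04-18│$2
    ┃grace55@mail.com│2024-07-18│$4
    ┃dave16@mail.com │2024-04-13│$3
    ┗━━━━━━━━━━━━━━━━━━━━━━━━━━━━━━
                                   
                                   


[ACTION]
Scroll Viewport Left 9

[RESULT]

            ┃import json           
            ┃                      
            ┃┏━━━━━━━━━━━━━━━━━━━━━
            ┃┃ DataTable           
            ┃┠─────────────────────
            ┗┃Email           │Date
             ┃────────────────┼────
             ┃carol58@mail.com│2024
             ┃grace61@mail.com│2024
             ┃frank3@mail.com │2024
             ┃bob31@mail.com  │2024
             ┃grace55@mail.com│2024
             ┃dave16@mail.com │2024
             ┗━━━━━━━━━━━━━━━━━━━━━
                                   
                                   


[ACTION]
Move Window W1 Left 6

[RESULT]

      ┃import json                 
      ┃                            
      ┃items ┏━━━━━━━━━━━━━━━━━━━━━
      ┃      ┃ DataTable           
      ┃      ┠─────────────────────
      ┗━━━━━━┃Email           │Date
             ┃────────────────┼────
             ┃carol58@mail.com│2024
             ┃grace61@mail.com│2024
             ┃frank3@mail.com │2024
             ┃bob31@mail.com  │2024
             ┃grace55@mail.com│2024
             ┃dave16@mail.com │2024
             ┗━━━━━━━━━━━━━━━━━━━━━
                                   
                                   


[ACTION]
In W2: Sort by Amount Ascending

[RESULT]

      ┃import json                 
      ┃                            
      ┃items ┏━━━━━━━━━━━━━━━━━━━━━
      ┃      ┃ DataTable           
      ┃      ┠─────────────────────
      ┗━━━━━━┃Email           │Date
             ┃────────────────┼────
             ┃grace61@mail.com│2024
             ┃frank92@mail.com│2024
             ┃grace28@mail.com│2024
             ┃bob31@mail.com  │2024
             ┃frank3@mail.com │2024
             ┃carol58@mail.com│2024
             ┗━━━━━━━━━━━━━━━━━━━━━
                                   
                                   


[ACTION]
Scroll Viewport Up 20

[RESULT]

      ┏━━━━━━━━━━━━━━━━━━━━━━━━━━━━
      ┃ TabContainer               
      ┠────────────────────────────
      ┃[database.py]│ server.log │ 
      ┃────────────────────────────
      ┃import logging              
      ┃from pathlib import Path    
      ┃import os                   
      ┃import json                 
      ┃                            
      ┃items ┏━━━━━━━━━━━━━━━━━━━━━
      ┃      ┃ DataTable           
      ┃      ┠─────────────────────
      ┗━━━━━━┃Email           │Date
             ┃────────────────┼────
             ┃grace61@mail.com│2024
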